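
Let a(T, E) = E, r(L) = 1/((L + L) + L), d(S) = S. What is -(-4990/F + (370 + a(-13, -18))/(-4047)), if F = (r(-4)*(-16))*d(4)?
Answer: 30294611/32376 ≈ 935.71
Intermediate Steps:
r(L) = 1/(3*L) (r(L) = 1/(2*L + L) = 1/(3*L))
F = 16/3 (F = (((⅓)/(-4))*(-16))*4 = (((⅓)*(-¼))*(-16))*4 = -1/12*(-16)*4 = (4/3)*4 = 16/3 ≈ 5.3333)
-(-4990/F + (370 + a(-13, -18))/(-4047)) = -(-4990/16/3 + (370 - 18)/(-4047)) = -(-4990*3/16 + 352*(-1/4047)) = -(-7485/8 - 352/4047) = -1*(-30294611/32376) = 30294611/32376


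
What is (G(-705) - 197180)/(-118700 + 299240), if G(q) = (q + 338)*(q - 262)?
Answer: 9277/10620 ≈ 0.87354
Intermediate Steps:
G(q) = (-262 + q)*(338 + q) (G(q) = (338 + q)*(-262 + q) = (-262 + q)*(338 + q))
(G(-705) - 197180)/(-118700 + 299240) = ((-88556 + (-705)**2 + 76*(-705)) - 197180)/(-118700 + 299240) = ((-88556 + 497025 - 53580) - 197180)/180540 = (354889 - 197180)*(1/180540) = 157709*(1/180540) = 9277/10620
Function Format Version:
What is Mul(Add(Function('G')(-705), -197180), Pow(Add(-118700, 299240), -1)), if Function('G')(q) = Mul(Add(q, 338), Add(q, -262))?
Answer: Rational(9277, 10620) ≈ 0.87354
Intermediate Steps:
Function('G')(q) = Mul(Add(-262, q), Add(338, q)) (Function('G')(q) = Mul(Add(338, q), Add(-262, q)) = Mul(Add(-262, q), Add(338, q)))
Mul(Add(Function('G')(-705), -197180), Pow(Add(-118700, 299240), -1)) = Mul(Add(Add(-88556, Pow(-705, 2), Mul(76, -705)), -197180), Pow(Add(-118700, 299240), -1)) = Mul(Add(Add(-88556, 497025, -53580), -197180), Pow(180540, -1)) = Mul(Add(354889, -197180), Rational(1, 180540)) = Mul(157709, Rational(1, 180540)) = Rational(9277, 10620)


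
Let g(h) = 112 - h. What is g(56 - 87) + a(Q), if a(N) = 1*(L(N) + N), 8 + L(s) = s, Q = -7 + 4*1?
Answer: 129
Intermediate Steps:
Q = -3 (Q = -7 + 4 = -3)
L(s) = -8 + s
a(N) = -8 + 2*N (a(N) = 1*((-8 + N) + N) = 1*(-8 + 2*N) = -8 + 2*N)
g(56 - 87) + a(Q) = (112 - (56 - 87)) + (-8 + 2*(-3)) = (112 - 1*(-31)) + (-8 - 6) = (112 + 31) - 14 = 143 - 14 = 129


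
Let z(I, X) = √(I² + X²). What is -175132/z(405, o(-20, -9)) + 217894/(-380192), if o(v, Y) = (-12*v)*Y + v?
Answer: -108947/190096 - 175132*√196657/983285 ≈ -79.557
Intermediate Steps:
o(v, Y) = v - 12*Y*v (o(v, Y) = -12*Y*v + v = v - 12*Y*v)
-175132/z(405, o(-20, -9)) + 217894/(-380192) = -175132/√(405² + (-20*(1 - 12*(-9)))²) + 217894/(-380192) = -175132/√(164025 + (-20*(1 + 108))²) + 217894*(-1/380192) = -175132/√(164025 + (-20*109)²) - 108947/190096 = -175132/√(164025 + (-2180)²) - 108947/190096 = -175132/√(164025 + 4752400) - 108947/190096 = -175132*√196657/983285 - 108947/190096 = -108947/190096 - 175132*√196657/983285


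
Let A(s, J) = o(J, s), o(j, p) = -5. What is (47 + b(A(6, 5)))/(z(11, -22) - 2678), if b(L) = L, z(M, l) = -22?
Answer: -7/450 ≈ -0.015556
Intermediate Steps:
A(s, J) = -5
(47 + b(A(6, 5)))/(z(11, -22) - 2678) = (47 - 5)/(-22 - 2678) = 42/(-2700) = 42*(-1/2700) = -7/450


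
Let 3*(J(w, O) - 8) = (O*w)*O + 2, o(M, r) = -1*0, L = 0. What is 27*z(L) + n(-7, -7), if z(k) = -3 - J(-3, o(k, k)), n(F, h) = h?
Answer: -322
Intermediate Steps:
o(M, r) = 0
J(w, O) = 26/3 + w*O**2/3 (J(w, O) = 8 + ((O*w)*O + 2)/3 = 8 + (w*O**2 + 2)/3 = 8 + (2 + w*O**2)/3 = 8 + (2/3 + w*O**2/3) = 26/3 + w*O**2/3)
z(k) = -35/3 (z(k) = -3 - (26/3 + (1/3)*(-3)*0**2) = -3 - (26/3 + (1/3)*(-3)*0) = -3 - (26/3 + 0) = -3 - 1*26/3 = -3 - 26/3 = -35/3)
27*z(L) + n(-7, -7) = 27*(-35/3) - 7 = -315 - 7 = -322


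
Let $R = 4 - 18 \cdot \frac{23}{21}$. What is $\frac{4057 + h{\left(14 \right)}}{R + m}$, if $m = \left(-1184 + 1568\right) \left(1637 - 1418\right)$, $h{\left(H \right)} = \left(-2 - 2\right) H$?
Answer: $\frac{28007}{588562} \approx 0.047585$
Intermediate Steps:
$h{\left(H \right)} = - 4 H$
$R = - \frac{110}{7}$ ($R = 4 - 18 \cdot 23 \cdot \frac{1}{21} = 4 - \frac{138}{7} = - \frac{110}{7} \approx -15.714$)
$m = 84096$ ($m = 384 \cdot 219 = 84096$)
$\frac{4057 + h{\left(14 \right)}}{R + m} = \frac{4057 - 56}{- \frac{110}{7} + 84096} = \frac{4057 - 56}{\frac{588562}{7}} = 4001 \cdot \frac{7}{588562} = \frac{28007}{588562}$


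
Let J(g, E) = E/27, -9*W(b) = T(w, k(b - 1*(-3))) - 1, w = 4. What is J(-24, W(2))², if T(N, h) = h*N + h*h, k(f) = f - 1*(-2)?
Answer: 5776/59049 ≈ 0.097817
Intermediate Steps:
k(f) = 2 + f (k(f) = f + 2 = 2 + f)
T(N, h) = h² + N*h (T(N, h) = N*h + h² = h² + N*h)
W(b) = ⅑ - (5 + b)*(9 + b)/9 (W(b) = -((2 + (b - 1*(-3)))*(4 + (2 + (b - 1*(-3)))) - 1)/9 = -((2 + (b + 3))*(4 + (2 + (b + 3))) - 1)/9 = -((2 + (3 + b))*(4 + (2 + (3 + b))) - 1)/9 = -((5 + b)*(4 + (5 + b)) - 1)/9 = -((5 + b)*(9 + b) - 1)/9 = -(-1 + (5 + b)*(9 + b))/9 = ⅑ - (5 + b)*(9 + b)/9)
J(g, E) = E/27 (J(g, E) = E*(1/27) = E/27)
J(-24, W(2))² = ((⅑ - (5 + 2)*(9 + 2)/9)/27)² = ((⅑ - ⅑*7*11)/27)² = ((⅑ - 77/9)/27)² = ((1/27)*(-76/9))² = (-76/243)² = 5776/59049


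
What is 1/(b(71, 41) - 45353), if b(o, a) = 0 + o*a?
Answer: -1/42442 ≈ -2.3562e-5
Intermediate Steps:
b(o, a) = a*o (b(o, a) = 0 + a*o = a*o)
1/(b(71, 41) - 45353) = 1/(41*71 - 45353) = 1/(2911 - 45353) = 1/(-42442) = -1/42442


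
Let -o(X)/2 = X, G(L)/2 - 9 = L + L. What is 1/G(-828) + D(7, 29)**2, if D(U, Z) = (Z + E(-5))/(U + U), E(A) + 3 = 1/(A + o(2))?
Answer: 3311335/968436 ≈ 3.4193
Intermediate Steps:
G(L) = 18 + 4*L (G(L) = 18 + 2*(L + L) = 18 + 2*(2*L) = 18 + 4*L)
o(X) = -2*X
E(A) = -3 + 1/(-4 + A) (E(A) = -3 + 1/(A - 2*2) = -3 + 1/(A - 4) = -3 + 1/(-4 + A))
D(U, Z) = (-28/9 + Z)/(2*U) (D(U, Z) = (Z + (13 - 3*(-5))/(-4 - 5))/(U + U) = (Z + (13 + 15)/(-9))/((2*U)) = (Z - 1/9*28)*(1/(2*U)) = (Z - 28/9)*(1/(2*U)) = (-28/9 + Z)*(1/(2*U)) = (-28/9 + Z)/(2*U))
1/G(-828) + D(7, 29)**2 = 1/(18 + 4*(-828)) + ((1/18)*(-28 + 9*29)/7)**2 = 1/(18 - 3312) + ((1/18)*(1/7)*(-28 + 261))**2 = 1/(-3294) + ((1/18)*(1/7)*233)**2 = -1/3294 + (233/126)**2 = -1/3294 + 54289/15876 = 3311335/968436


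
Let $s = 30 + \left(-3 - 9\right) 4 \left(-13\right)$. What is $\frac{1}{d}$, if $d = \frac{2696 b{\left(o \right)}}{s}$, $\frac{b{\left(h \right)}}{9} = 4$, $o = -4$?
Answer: $\frac{109}{16176} \approx 0.0067384$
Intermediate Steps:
$b{\left(h \right)} = 36$ ($b{\left(h \right)} = 9 \cdot 4 = 36$)
$s = 654$ ($s = 30 + \left(-3 - 9\right) 4 \left(-13\right) = 30 + \left(-12\right) 4 \left(-13\right) = 30 - -624 = 30 + 624 = 654$)
$d = \frac{16176}{109}$ ($d = \frac{2696 \cdot 36}{654} = 97056 \cdot \frac{1}{654} = \frac{16176}{109} \approx 148.4$)
$\frac{1}{d} = \frac{1}{\frac{16176}{109}} = \frac{109}{16176}$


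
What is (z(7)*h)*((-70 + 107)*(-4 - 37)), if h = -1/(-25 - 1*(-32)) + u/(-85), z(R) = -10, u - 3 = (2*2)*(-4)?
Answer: 18204/119 ≈ 152.97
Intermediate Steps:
u = -13 (u = 3 + (2*2)*(-4) = 3 + 4*(-4) = 3 - 16 = -13)
h = 6/595 (h = -1/(-25 - 1*(-32)) - 13/(-85) = -1/(-25 + 32) - 13*(-1/85) = -1/7 + 13/85 = 6/595 ≈ 0.010084)
(z(7)*h)*((-70 + 107)*(-4 - 37)) = (-10*6/595)*((-70 + 107)*(-4 - 37)) = -444*(-41)/119 = -12/119*(-1517) = 18204/119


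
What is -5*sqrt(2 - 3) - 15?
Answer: -15 - 5*I ≈ -15.0 - 5.0*I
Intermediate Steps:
-5*sqrt(2 - 3) - 15 = -5*I - 15 = -15 - 5*I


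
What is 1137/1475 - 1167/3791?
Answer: 2589042/5591725 ≈ 0.46301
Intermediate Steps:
1137/1475 - 1167/3791 = 2589042/5591725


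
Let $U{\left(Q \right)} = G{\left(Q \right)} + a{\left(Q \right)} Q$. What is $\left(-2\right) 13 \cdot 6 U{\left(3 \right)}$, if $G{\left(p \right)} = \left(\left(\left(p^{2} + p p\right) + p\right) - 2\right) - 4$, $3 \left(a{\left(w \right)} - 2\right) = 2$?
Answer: $-3588$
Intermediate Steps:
$a{\left(w \right)} = \frac{8}{3}$ ($a{\left(w \right)} = 2 + \frac{1}{3} \cdot 2 = 2 + \frac{2}{3} = \frac{8}{3}$)
$G{\left(p \right)} = -6 + p + 2 p^{2}$ ($G{\left(p \right)} = \left(\left(\left(p^{2} + p^{2}\right) + p\right) - 2\right) - 4 = \left(\left(2 p^{2} + p\right) - 2\right) - 4 = \left(\left(p + 2 p^{2}\right) - 2\right) - 4 = \left(-2 + p + 2 p^{2}\right) - 4 = -6 + p + 2 p^{2}$)
$U{\left(Q \right)} = -6 + 2 Q^{2} + \frac{11 Q}{3}$ ($U{\left(Q \right)} = \left(-6 + Q + 2 Q^{2}\right) + \frac{8 Q}{3} = -6 + 2 Q^{2} + \frac{11 Q}{3}$)
$\left(-2\right) 13 \cdot 6 U{\left(3 \right)} = \left(-2\right) 13 \cdot 6 \left(-6 + 2 \cdot 3^{2} + \frac{11}{3} \cdot 3\right) = \left(-26\right) 6 \left(-6 + 2 \cdot 9 + 11\right) = - 156 \left(-6 + 18 + 11\right) = \left(-156\right) 23 = -3588$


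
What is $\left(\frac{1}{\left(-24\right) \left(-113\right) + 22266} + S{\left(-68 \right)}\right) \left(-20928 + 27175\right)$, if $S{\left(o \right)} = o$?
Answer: $- \frac{10610548241}{24978} \approx -4.248 \cdot 10^{5}$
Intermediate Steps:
$\left(\frac{1}{\left(-24\right) \left(-113\right) + 22266} + S{\left(-68 \right)}\right) \left(-20928 + 27175\right) = \left(\frac{1}{\left(-24\right) \left(-113\right) + 22266} - 68\right) \left(-20928 + 27175\right) = \left(\frac{1}{2712 + 22266} - 68\right) 6247 = \left(\frac{1}{24978} - 68\right) 6247 = \left(- \frac{1698503}{24978}\right) 6247 = - \frac{10610548241}{24978}$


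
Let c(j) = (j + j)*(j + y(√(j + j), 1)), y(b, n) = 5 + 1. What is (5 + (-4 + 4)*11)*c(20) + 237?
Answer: 5437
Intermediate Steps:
y(b, n) = 6
c(j) = 2*j*(6 + j) (c(j) = (j + j)*(j + 6) = (2*j)*(6 + j) = 2*j*(6 + j))
(5 + (-4 + 4)*11)*c(20) + 237 = (5 + (-4 + 4)*11)*(2*20*(6 + 20)) + 237 = (5 + 0*11)*(2*20*26) + 237 = (5 + 0)*1040 + 237 = 5*1040 + 237 = 5200 + 237 = 5437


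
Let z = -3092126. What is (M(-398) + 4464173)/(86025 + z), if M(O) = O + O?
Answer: -4463377/3006101 ≈ -1.4848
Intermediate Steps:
M(O) = 2*O
(M(-398) + 4464173)/(86025 + z) = (2*(-398) + 4464173)/(86025 - 3092126) = (-796 + 4464173)/(-3006101) = 4463377*(-1/3006101) = -4463377/3006101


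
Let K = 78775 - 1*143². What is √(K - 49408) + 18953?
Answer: 18953 + 7*√182 ≈ 19047.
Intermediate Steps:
K = 58326 (K = 78775 - 1*20449 = 78775 - 20449 = 58326)
√(K - 49408) + 18953 = √(58326 - 49408) + 18953 = √8918 + 18953 = 7*√182 + 18953 = 18953 + 7*√182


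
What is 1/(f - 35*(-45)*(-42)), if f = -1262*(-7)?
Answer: -1/57316 ≈ -1.7447e-5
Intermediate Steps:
f = 8834
1/(f - 35*(-45)*(-42)) = 1/(8834 - 35*(-45)*(-42)) = 1/(8834 + 1575*(-42)) = 1/(8834 - 66150) = 1/(-57316) = -1/57316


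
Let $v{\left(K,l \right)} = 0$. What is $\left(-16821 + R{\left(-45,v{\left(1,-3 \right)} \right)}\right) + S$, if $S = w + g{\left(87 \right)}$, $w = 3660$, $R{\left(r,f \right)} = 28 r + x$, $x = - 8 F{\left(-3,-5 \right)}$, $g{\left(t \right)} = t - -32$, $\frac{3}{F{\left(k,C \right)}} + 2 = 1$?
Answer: $-14278$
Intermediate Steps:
$F{\left(k,C \right)} = -3$ ($F{\left(k,C \right)} = \frac{3}{-2 + 1} = \frac{3}{-1} = 3 \left(-1\right) = -3$)
$g{\left(t \right)} = 32 + t$ ($g{\left(t \right)} = t + 32 = 32 + t$)
$x = 24$ ($x = \left(-8\right) \left(-3\right) = 24$)
$R{\left(r,f \right)} = 24 + 28 r$ ($R{\left(r,f \right)} = 28 r + 24 = 24 + 28 r$)
$S = 3779$ ($S = 3660 + \left(32 + 87\right) = 3660 + 119 = 3779$)
$\left(-16821 + R{\left(-45,v{\left(1,-3 \right)} \right)}\right) + S = \left(-16821 + \left(24 + 28 \left(-45\right)\right)\right) + 3779 = \left(-16821 + \left(24 - 1260\right)\right) + 3779 = \left(-16821 - 1236\right) + 3779 = -18057 + 3779 = -14278$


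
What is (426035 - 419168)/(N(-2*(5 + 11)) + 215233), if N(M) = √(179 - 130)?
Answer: 6867/215240 ≈ 0.031904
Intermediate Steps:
N(M) = 7 (N(M) = √49 = 7)
(426035 - 419168)/(N(-2*(5 + 11)) + 215233) = (426035 - 419168)/(7 + 215233) = 6867/215240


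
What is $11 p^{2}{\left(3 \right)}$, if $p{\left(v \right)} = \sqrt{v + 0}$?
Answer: $33$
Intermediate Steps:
$p{\left(v \right)} = \sqrt{v}$
$11 p^{2}{\left(3 \right)} = 11 \left(\sqrt{3}\right)^{2} = 11 \cdot 3 = 33$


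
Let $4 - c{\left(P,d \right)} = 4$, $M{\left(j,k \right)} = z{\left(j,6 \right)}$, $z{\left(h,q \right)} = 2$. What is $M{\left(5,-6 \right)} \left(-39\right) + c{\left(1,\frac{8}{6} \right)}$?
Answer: $-78$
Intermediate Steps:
$M{\left(j,k \right)} = 2$
$c{\left(P,d \right)} = 0$ ($c{\left(P,d \right)} = 4 - 4 = 0$)
$M{\left(5,-6 \right)} \left(-39\right) + c{\left(1,\frac{8}{6} \right)} = 2 \left(-39\right) + 0 = -78 + 0 = -78$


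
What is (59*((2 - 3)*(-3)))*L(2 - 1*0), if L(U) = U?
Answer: 354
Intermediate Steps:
(59*((2 - 3)*(-3)))*L(2 - 1*0) = (59*((2 - 3)*(-3)))*(2 - 1*0) = (59*(-1*(-3)))*(2 + 0) = (59*3)*2 = 177*2 = 354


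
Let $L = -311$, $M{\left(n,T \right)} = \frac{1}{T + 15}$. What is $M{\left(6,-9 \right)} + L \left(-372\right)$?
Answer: $\frac{694153}{6} \approx 1.1569 \cdot 10^{5}$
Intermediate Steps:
$M{\left(n,T \right)} = \frac{1}{15 + T}$
$M{\left(6,-9 \right)} + L \left(-372\right) = \frac{1}{15 - 9} - -115692 = \frac{1}{6} + 115692 = \frac{694153}{6}$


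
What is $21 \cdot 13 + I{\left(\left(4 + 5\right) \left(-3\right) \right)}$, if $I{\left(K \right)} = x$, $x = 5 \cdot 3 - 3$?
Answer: $285$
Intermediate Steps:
$x = 12$ ($x = 15 - 3 = 12$)
$I{\left(K \right)} = 12$
$21 \cdot 13 + I{\left(\left(4 + 5\right) \left(-3\right) \right)} = 21 \cdot 13 + 12 = 273 + 12 = 285$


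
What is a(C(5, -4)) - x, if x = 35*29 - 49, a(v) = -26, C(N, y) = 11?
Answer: -992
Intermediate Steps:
x = 966 (x = 1015 - 49 = 966)
a(C(5, -4)) - x = -26 - 1*966 = -26 - 966 = -992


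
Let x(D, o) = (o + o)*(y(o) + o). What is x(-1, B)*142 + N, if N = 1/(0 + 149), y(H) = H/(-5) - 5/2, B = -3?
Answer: 3110231/745 ≈ 4174.8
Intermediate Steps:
y(H) = -5/2 - H/5 (y(H) = H*(-⅕) - 5*½ = -H/5 - 5/2 = -5/2 - H/5)
x(D, o) = 2*o*(-5/2 + 4*o/5) (x(D, o) = (o + o)*((-5/2 - o/5) + o) = (2*o)*(-5/2 + 4*o/5) = 2*o*(-5/2 + 4*o/5))
N = 1/149 ≈ 0.0067114
x(-1, B)*142 + N = ((⅕)*(-3)*(-25 + 8*(-3)))*142 + 1/149 = ((⅕)*(-3)*(-25 - 24))*142 + 1/149 = ((⅕)*(-3)*(-49))*142 + 1/149 = (147/5)*142 + 1/149 = 20874/5 + 1/149 = 3110231/745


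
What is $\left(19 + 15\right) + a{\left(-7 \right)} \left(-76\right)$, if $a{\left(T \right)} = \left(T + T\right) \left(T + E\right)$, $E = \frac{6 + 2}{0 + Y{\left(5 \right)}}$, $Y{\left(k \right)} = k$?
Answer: $- \frac{28558}{5} \approx -5711.6$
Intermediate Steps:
$E = \frac{8}{5}$ ($E = \frac{6 + 2}{0 + 5} = \frac{8}{5} \approx 1.6$)
$a{\left(T \right)} = 2 T \left(\frac{8}{5} + T\right)$ ($a{\left(T \right)} = \left(T + T\right) \left(T + \frac{8}{5}\right) = 2 T \left(\frac{8}{5} + T\right)$)
$\left(19 + 15\right) + a{\left(-7 \right)} \left(-76\right) = \left(19 + 15\right) + \frac{2}{5} \left(-7\right) \left(8 + 5 \left(-7\right)\right) \left(-76\right) = 34 + \frac{2}{5} \left(-7\right) \left(8 - 35\right) \left(-76\right) = 34 + \frac{2}{5} \left(-7\right) \left(-27\right) \left(-76\right) = 34 + \frac{378}{5} \left(-76\right) = 34 - \frac{28728}{5} = - \frac{28558}{5}$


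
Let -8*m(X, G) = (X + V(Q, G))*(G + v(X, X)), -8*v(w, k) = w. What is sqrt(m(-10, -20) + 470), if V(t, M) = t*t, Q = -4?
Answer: sqrt(7745)/4 ≈ 22.001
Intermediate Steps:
v(w, k) = -w/8
V(t, M) = t**2
m(X, G) = -(16 + X)*(G - X/8)/8 (m(X, G) = -(X + (-4)**2)*(G - X/8)/8 = -(X + 16)*(G - X/8)/8 = -(16 + X)*(G - X/8)/8)
sqrt(m(-10, -20) + 470) = sqrt((-2*(-20) + (1/4)*(-10) + (1/64)*(-10)**2 - 1/8*(-20)*(-10)) + 470) = sqrt((40 - 5/2 + (1/64)*100 - 25) + 470) = sqrt((40 - 5/2 + 25/16 - 25) + 470) = sqrt(225/16 + 470) = sqrt(7745/16) = sqrt(7745)/4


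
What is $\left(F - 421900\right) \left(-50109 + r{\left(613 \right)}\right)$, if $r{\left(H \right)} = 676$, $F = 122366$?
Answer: $14806864222$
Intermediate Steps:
$\left(F - 421900\right) \left(-50109 + r{\left(613 \right)}\right) = \left(122366 - 421900\right) \left(-50109 + 676\right) = \left(-299534\right) \left(-49433\right) = 14806864222$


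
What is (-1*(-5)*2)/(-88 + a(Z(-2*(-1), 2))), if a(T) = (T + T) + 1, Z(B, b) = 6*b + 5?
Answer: -10/53 ≈ -0.18868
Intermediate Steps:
Z(B, b) = 5 + 6*b
a(T) = 1 + 2*T (a(T) = 2*T + 1 = 1 + 2*T)
(-1*(-5)*2)/(-88 + a(Z(-2*(-1), 2))) = (-1*(-5)*2)/(-88 + (1 + 2*(5 + 6*2))) = (5*2)/(-88 + (1 + 2*(5 + 12))) = 10/(-88 + (1 + 2*17)) = 10/(-88 + (1 + 34)) = 10/(-88 + 35) = 10/(-53) = -1/53*10 = -10/53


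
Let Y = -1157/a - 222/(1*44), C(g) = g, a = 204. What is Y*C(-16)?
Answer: 96196/561 ≈ 171.47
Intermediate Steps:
Y = -24049/2244 (Y = -1157/204 - 222/(1*44) = -1157*1/204 - 222/44 = -1157/204 - 222*1/44 = -1157/204 - 111/22 = -24049/2244 ≈ -10.717)
Y*C(-16) = -24049/2244*(-16) = 96196/561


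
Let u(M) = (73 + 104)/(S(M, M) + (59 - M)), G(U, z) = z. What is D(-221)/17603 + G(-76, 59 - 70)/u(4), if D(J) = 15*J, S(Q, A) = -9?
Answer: -9493873/3115731 ≈ -3.0471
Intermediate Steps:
u(M) = 177/(50 - M) (u(M) = (73 + 104)/(-9 + (59 - M)) = 177/(50 - M))
D(-221)/17603 + G(-76, 59 - 70)/u(4) = (15*(-221))/17603 + (59 - 70)/((-177/(-50 + 4))) = -3315*1/17603 - 11/((-177/(-46))) = -3315/17603 - 11/((-177*(-1/46))) = -3315/17603 - 11/177/46 = -3315/17603 - 11*46/177 = -3315/17603 - 506/177 = -9493873/3115731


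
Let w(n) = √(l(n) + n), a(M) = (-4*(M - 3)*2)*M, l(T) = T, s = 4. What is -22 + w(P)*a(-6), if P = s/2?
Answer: -886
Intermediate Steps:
P = 2 (P = 4/2 = 4*(½) = 2)
a(M) = M*(24 - 8*M) (a(M) = (-4*(-3 + M)*2)*M = ((12 - 4*M)*2)*M = (24 - 8*M)*M = M*(24 - 8*M))
w(n) = √2*√n (w(n) = √(n + n) = √(2*n) = √2*√n)
-22 + w(P)*a(-6) = -22 + (√2*√2)*(8*(-6)*(3 - 1*(-6))) = -22 + 2*(8*(-6)*(3 + 6)) = -22 + 2*(8*(-6)*9) = -22 + 2*(-432) = -22 - 864 = -886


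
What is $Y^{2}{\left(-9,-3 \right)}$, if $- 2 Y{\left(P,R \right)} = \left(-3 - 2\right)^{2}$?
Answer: $\frac{625}{4} \approx 156.25$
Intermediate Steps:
$Y{\left(P,R \right)} = - \frac{25}{2}$ ($Y{\left(P,R \right)} = - \frac{\left(-3 - 2\right)^{2}}{2} = - \frac{\left(-5\right)^{2}}{2} = \left(- \frac{1}{2}\right) 25 = - \frac{25}{2}$)
$Y^{2}{\left(-9,-3 \right)} = \left(- \frac{25}{2}\right)^{2} = \frac{625}{4}$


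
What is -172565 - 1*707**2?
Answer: -672414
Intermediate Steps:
-172565 - 1*707**2 = -172565 - 1*499849 = -172565 - 499849 = -672414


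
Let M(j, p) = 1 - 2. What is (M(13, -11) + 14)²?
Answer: 169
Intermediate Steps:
M(j, p) = -1
(M(13, -11) + 14)² = (-1 + 14)² = 13² = 169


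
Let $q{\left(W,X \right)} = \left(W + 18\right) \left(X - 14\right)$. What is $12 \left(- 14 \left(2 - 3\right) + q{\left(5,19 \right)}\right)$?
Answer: $1548$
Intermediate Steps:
$q{\left(W,X \right)} = \left(-14 + X\right) \left(18 + W\right)$ ($q{\left(W,X \right)} = \left(18 + W\right) \left(-14 + X\right) = \left(-14 + X\right) \left(18 + W\right)$)
$12 \left(- 14 \left(2 - 3\right) + q{\left(5,19 \right)}\right) = 12 \left(- 14 \left(2 - 3\right) + \left(-252 - 70 + 18 \cdot 19 + 5 \cdot 19\right)\right) = 12 \left(\left(-14\right) \left(-1\right) + \left(-252 - 70 + 342 + 95\right)\right) = 12 \left(14 + 115\right) = 12 \cdot 129 = 1548$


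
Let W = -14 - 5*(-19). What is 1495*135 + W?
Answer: 201906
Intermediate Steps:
W = 81 (W = -14 + 95 = 81)
1495*135 + W = 1495*135 + 81 = 201825 + 81 = 201906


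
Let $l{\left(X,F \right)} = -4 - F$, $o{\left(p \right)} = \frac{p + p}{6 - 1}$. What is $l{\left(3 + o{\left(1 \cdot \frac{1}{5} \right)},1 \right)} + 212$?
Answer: $207$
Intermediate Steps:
$o{\left(p \right)} = \frac{2 p}{5}$
$l{\left(3 + o{\left(1 \cdot \frac{1}{5} \right)},1 \right)} + 212 = \left(-4 - 1\right) + 212 = -5 + 212 = 207$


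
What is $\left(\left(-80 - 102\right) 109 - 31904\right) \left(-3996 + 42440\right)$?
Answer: $-1989169448$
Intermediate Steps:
$\left(\left(-80 - 102\right) 109 - 31904\right) \left(-3996 + 42440\right) = \left(\left(-182\right) 109 - 31904\right) 38444 = \left(-19838 - 31904\right) 38444 = \left(-51742\right) 38444 = -1989169448$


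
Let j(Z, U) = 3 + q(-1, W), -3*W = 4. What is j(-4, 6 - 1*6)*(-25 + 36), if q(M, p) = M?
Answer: 22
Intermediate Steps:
W = -4/3 (W = -⅓*4 = -4/3 ≈ -1.3333)
j(Z, U) = 2 (j(Z, U) = 3 - 1 = 2)
j(-4, 6 - 1*6)*(-25 + 36) = 2*(-25 + 36) = 2*11 = 22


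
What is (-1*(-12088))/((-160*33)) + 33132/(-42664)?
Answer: -10791553/3519780 ≈ -3.0660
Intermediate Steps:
(-1*(-12088))/((-160*33)) + 33132/(-42664) = 12088/(-5280) + 33132*(-1/42664) = 12088*(-1/5280) - 8283/10666 = -1511/660 - 8283/10666 = -10791553/3519780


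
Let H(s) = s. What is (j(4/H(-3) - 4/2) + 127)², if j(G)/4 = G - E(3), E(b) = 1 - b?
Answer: 133225/9 ≈ 14803.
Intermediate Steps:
j(G) = 8 + 4*G (j(G) = 4*(G - (1 - 1*3)) = 4*(G - (1 - 3)) = 4*(G - 1*(-2)) = 4*(G + 2) = 4*(2 + G) = 8 + 4*G)
(j(4/H(-3) - 4/2) + 127)² = ((8 + 4*(4/(-3) - 4/2)) + 127)² = ((8 + 4*(4*(-⅓) - 4*½)) + 127)² = ((8 + 4*(-4/3 - 2)) + 127)² = ((8 + 4*(-10/3)) + 127)² = ((8 - 40/3) + 127)² = (-16/3 + 127)² = (365/3)² = 133225/9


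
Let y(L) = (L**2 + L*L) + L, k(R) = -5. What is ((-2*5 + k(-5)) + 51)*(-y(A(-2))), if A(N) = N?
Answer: -216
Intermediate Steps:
y(L) = L + 2*L**2 (y(L) = (L**2 + L**2) + L = 2*L**2 + L = L + 2*L**2)
((-2*5 + k(-5)) + 51)*(-y(A(-2))) = ((-2*5 - 5) + 51)*(-(-2)*(1 + 2*(-2))) = ((-10 - 5) + 51)*(-(-2)*(1 - 4)) = (-15 + 51)*(-(-2)*(-3)) = 36*(-1*6) = 36*(-6) = -216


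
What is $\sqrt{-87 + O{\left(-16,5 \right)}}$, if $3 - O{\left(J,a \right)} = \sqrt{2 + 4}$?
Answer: $\sqrt{-84 - \sqrt{6}} \approx 9.2978 i$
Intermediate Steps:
$O{\left(J,a \right)} = 3 - \sqrt{6}$ ($O{\left(J,a \right)} = 3 - \sqrt{2 + 4} = 3 - \sqrt{6}$)
$\sqrt{-87 + O{\left(-16,5 \right)}} = \sqrt{-87 + \left(3 - \sqrt{6}\right)} = \sqrt{-84 - \sqrt{6}}$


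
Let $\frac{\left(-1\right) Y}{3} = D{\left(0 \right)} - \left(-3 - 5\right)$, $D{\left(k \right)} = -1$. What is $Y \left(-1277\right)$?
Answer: $26817$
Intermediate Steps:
$Y = -21$ ($Y = - 3 \left(-1 - \left(-3 - 5\right)\right) = - 3 \left(-1 + \left(3 - -5\right)\right) = - 3 \left(-1 + \left(3 + 5\right)\right) = - 3 \left(-1 + 8\right) = \left(-3\right) 7 = -21$)
$Y \left(-1277\right) = \left(-21\right) \left(-1277\right) = 26817$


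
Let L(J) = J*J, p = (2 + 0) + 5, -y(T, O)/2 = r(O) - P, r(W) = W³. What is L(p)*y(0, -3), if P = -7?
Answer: 1960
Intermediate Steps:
y(T, O) = -14 - 2*O³ (y(T, O) = -2*(O³ - 1*(-7)) = -2*(O³ + 7) = -2*(7 + O³) = -14 - 2*O³)
p = 7 (p = 2 + 5 = 7)
L(J) = J²
L(p)*y(0, -3) = 7²*(-14 - 2*(-3)³) = 49*(-14 - 2*(-27)) = 49*(-14 + 54) = 49*40 = 1960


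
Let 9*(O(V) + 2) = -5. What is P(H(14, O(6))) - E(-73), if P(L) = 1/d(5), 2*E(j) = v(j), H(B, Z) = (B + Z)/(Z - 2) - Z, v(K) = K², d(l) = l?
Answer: -26643/10 ≈ -2664.3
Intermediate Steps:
O(V) = -23/9 (O(V) = -2 + (⅑)*(-5) = -2 - 5/9 = -23/9)
H(B, Z) = -Z + (B + Z)/(-2 + Z) (H(B, Z) = (B + Z)/(-2 + Z) - Z = -Z + (B + Z)/(-2 + Z))
E(j) = j²/2
P(L) = ⅕ (P(L) = 1/5 = ⅕)
P(H(14, O(6))) - E(-73) = ⅕ - (-73)²/2 = ⅕ - 5329/2 = -26643/10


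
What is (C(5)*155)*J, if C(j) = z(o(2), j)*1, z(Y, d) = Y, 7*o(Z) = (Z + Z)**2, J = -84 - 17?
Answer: -250480/7 ≈ -35783.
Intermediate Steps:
J = -101
o(Z) = 4*Z**2/7 (o(Z) = (Z + Z)**2/7 = (2*Z)**2/7 = (4*Z**2)/7 = 4*Z**2/7)
C(j) = 16/7 (C(j) = ((4/7)*2**2)*1 = ((4/7)*4)*1 = (16/7)*1 = 16/7)
(C(5)*155)*J = ((16/7)*155)*(-101) = (2480/7)*(-101) = -250480/7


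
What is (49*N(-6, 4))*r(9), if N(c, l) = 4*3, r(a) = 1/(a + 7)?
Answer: 147/4 ≈ 36.750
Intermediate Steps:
r(a) = 1/(7 + a)
N(c, l) = 12
(49*N(-6, 4))*r(9) = (49*12)/(7 + 9) = 588/16 = 588*(1/16) = 147/4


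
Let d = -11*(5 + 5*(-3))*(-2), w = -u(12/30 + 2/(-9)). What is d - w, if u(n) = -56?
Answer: -276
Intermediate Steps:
w = 56 (w = -1*(-56) = 56)
d = -220 (d = -11*(5 - 15)*(-2) = -11*(-10)*(-2) = 110*(-2) = -220)
d - w = -220 - 1*56 = -220 - 56 = -276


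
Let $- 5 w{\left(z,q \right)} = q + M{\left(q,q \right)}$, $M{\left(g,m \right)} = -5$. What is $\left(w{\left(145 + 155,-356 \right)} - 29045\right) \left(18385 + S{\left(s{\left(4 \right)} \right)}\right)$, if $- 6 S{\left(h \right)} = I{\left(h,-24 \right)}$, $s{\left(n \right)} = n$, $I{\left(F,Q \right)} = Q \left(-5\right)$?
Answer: $-532085472$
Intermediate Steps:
$I{\left(F,Q \right)} = - 5 Q$
$S{\left(h \right)} = -20$ ($S{\left(h \right)} = - \frac{\left(-5\right) \left(-24\right)}{6} = \left(- \frac{1}{6}\right) 120 = -20$)
$w{\left(z,q \right)} = 1 - \frac{q}{5}$ ($w{\left(z,q \right)} = - \frac{q - 5}{5} = - \frac{-5 + q}{5} = 1 - \frac{q}{5}$)
$\left(w{\left(145 + 155,-356 \right)} - 29045\right) \left(18385 + S{\left(s{\left(4 \right)} \right)}\right) = \left(\left(1 - - \frac{356}{5}\right) - 29045\right) \left(18385 - 20\right) = \left(\left(1 + \frac{356}{5}\right) - 29045\right) 18365 = \left(\frac{361}{5} - 29045\right) 18365 = \left(- \frac{144864}{5}\right) 18365 = -532085472$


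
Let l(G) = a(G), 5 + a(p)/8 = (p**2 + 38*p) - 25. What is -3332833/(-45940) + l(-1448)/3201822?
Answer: 48809765939/628597020 ≈ 77.649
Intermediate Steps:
a(p) = -240 + 8*p**2 + 304*p (a(p) = -40 + 8*((p**2 + 38*p) - 25) = -40 + 8*(-25 + p**2 + 38*p) = -40 + (-200 + 8*p**2 + 304*p) = -240 + 8*p**2 + 304*p)
l(G) = -240 + 8*G**2 + 304*G
-3332833/(-45940) + l(-1448)/3201822 = -3332833/(-45940) + (-240 + 8*(-1448)**2 + 304*(-1448))/3201822 = -3332833*(-1/45940) + (-240 + 8*2096704 - 440192)*(1/3201822) = 3332833/45940 + (-240 + 16773632 - 440192)*(1/3201822) = 3332833/45940 + 16333200*(1/3201822) = 3332833/45940 + 69800/13683 = 48809765939/628597020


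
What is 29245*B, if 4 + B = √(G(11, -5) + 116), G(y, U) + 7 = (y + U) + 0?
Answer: -116980 + 29245*√115 ≈ 1.9664e+5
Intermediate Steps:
G(y, U) = -7 + U + y (G(y, U) = -7 + ((y + U) + 0) = -7 + ((U + y) + 0) = -7 + (U + y) = -7 + U + y)
B = -4 + √115 (B = -4 + √((-7 - 5 + 11) + 116) = -4 + √(-1 + 116) = -4 + √115 ≈ 6.7238)
29245*B = 29245*(-4 + √115) = -116980 + 29245*√115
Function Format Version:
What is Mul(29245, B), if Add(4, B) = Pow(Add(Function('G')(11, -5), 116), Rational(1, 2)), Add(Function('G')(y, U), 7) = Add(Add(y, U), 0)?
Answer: Add(-116980, Mul(29245, Pow(115, Rational(1, 2)))) ≈ 1.9664e+5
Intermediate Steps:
Function('G')(y, U) = Add(-7, U, y) (Function('G')(y, U) = Add(-7, Add(Add(y, U), 0)) = Add(-7, Add(Add(U, y), 0)) = Add(-7, Add(U, y)) = Add(-7, U, y))
B = Add(-4, Pow(115, Rational(1, 2))) (B = Add(-4, Pow(Add(Add(-7, -5, 11), 116), Rational(1, 2))) = Add(-4, Pow(Add(-1, 116), Rational(1, 2))) = Add(-4, Pow(115, Rational(1, 2))) ≈ 6.7238)
Mul(29245, B) = Mul(29245, Add(-4, Pow(115, Rational(1, 2)))) = Add(-116980, Mul(29245, Pow(115, Rational(1, 2))))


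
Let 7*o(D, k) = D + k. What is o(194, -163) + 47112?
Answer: 329815/7 ≈ 47116.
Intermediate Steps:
o(D, k) = D/7 + k/7 (o(D, k) = (D + k)/7 = D/7 + k/7)
o(194, -163) + 47112 = ((⅐)*194 + (⅐)*(-163)) + 47112 = (194/7 - 163/7) + 47112 = 31/7 + 47112 = 329815/7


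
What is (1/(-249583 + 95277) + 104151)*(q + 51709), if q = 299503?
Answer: 2822185837143230/77153 ≈ 3.6579e+10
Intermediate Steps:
(1/(-249583 + 95277) + 104151)*(q + 51709) = (1/(-249583 + 95277) + 104151)*(299503 + 51709) = (1/(-154306) + 104151)*351212 = (-1/154306 + 104151)*351212 = (16071124205/154306)*351212 = 2822185837143230/77153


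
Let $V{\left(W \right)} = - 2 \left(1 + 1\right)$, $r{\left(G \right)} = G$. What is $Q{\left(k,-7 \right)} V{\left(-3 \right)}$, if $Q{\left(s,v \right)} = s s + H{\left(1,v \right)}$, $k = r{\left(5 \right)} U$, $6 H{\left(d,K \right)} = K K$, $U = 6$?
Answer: $- \frac{10898}{3} \approx -3632.7$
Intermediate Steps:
$V{\left(W \right)} = -4$ ($V{\left(W \right)} = \left(-2\right) 2 = -4$)
$H{\left(d,K \right)} = \frac{K^{2}}{6}$ ($H{\left(d,K \right)} = \frac{K K}{6} = \frac{K^{2}}{6}$)
$k = 30$ ($k = 5 \cdot 6 = 30$)
$Q{\left(s,v \right)} = s^{2} + \frac{v^{2}}{6}$ ($Q{\left(s,v \right)} = s s + \frac{v^{2}}{6} = s^{2} + \frac{v^{2}}{6}$)
$Q{\left(k,-7 \right)} V{\left(-3 \right)} = \left(30^{2} + \frac{\left(-7\right)^{2}}{6}\right) \left(-4\right) = \left(900 + \frac{1}{6} \cdot 49\right) \left(-4\right) = \left(900 + \frac{49}{6}\right) \left(-4\right) = \frac{5449}{6} \left(-4\right) = - \frac{10898}{3}$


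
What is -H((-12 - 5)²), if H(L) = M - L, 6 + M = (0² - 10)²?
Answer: 195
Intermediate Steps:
M = 94 (M = -6 + (0² - 10)² = -6 + (0 - 10)² = -6 + (-10)² = -6 + 100 = 94)
H(L) = 94 - L
-H((-12 - 5)²) = -(94 - (-12 - 5)²) = -(94 - 1*(-17)²) = -(94 - 1*289) = -(94 - 289) = -1*(-195) = 195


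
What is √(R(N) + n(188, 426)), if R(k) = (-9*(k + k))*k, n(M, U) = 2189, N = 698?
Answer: I*√8767483 ≈ 2961.0*I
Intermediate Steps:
R(k) = -18*k² (R(k) = (-18*k)*k = -18*k²)
√(R(N) + n(188, 426)) = √(-18*698² + 2189) = √(-18*487204 + 2189) = √(-8769672 + 2189) = √(-8767483) = I*√8767483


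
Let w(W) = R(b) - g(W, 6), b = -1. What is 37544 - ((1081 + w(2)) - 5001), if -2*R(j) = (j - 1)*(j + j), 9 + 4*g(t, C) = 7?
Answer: 82931/2 ≈ 41466.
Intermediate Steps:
g(t, C) = -½ (g(t, C) = -9/4 + (¼)*7 = -9/4 + 7/4 = -½)
R(j) = -j*(-1 + j) (R(j) = -(j - 1)*(j + j)/2 = -(-1 + j)*2*j/2 = -j*(-1 + j))
w(W) = -3/2 (w(W) = -(1 - 1*(-1)) - 1*(-½) = -(1 + 1) + ½ = -1*2 + ½ = -2 + ½ = -3/2)
37544 - ((1081 + w(2)) - 5001) = 37544 - ((1081 - 3/2) - 5001) = 37544 - (2159/2 - 5001) = 37544 - 1*(-7843/2) = 37544 + 7843/2 = 82931/2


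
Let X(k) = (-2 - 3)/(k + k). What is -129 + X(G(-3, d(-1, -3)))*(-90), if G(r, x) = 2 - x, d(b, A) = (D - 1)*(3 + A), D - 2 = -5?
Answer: -33/2 ≈ -16.500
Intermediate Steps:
D = -3 (D = 2 - 5 = -3)
d(b, A) = -12 - 4*A (d(b, A) = (-3 - 1)*(3 + A) = -4*(3 + A) = -12 - 4*A)
X(k) = -5/(2*k) (X(k) = -5*1/(2*k) = -5/(2*k))
-129 + X(G(-3, d(-1, -3)))*(-90) = -129 - 5/(2*(2 - (-12 - 4*(-3))))*(-90) = -129 - 5/(2*(2 - (-12 + 12)))*(-90) = -129 - 5/(2*(2 - 1*0))*(-90) = -129 - 5/(2*(2 + 0))*(-90) = -129 - 5/2/2*(-90) = -129 - 5/2*1/2*(-90) = -129 - 5/4*(-90) = -129 + 225/2 = -33/2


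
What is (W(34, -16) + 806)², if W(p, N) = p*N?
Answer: 68644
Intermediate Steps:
W(p, N) = N*p
(W(34, -16) + 806)² = (-16*34 + 806)² = (-544 + 806)² = 262² = 68644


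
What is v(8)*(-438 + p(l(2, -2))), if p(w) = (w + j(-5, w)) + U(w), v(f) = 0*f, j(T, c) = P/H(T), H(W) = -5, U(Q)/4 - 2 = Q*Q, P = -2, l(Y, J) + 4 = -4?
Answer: 0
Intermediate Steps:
l(Y, J) = -8 (l(Y, J) = -4 - 4 = -8)
U(Q) = 8 + 4*Q**2 (U(Q) = 8 + 4*(Q*Q) = 8 + 4*Q**2)
j(T, c) = 2/5 (j(T, c) = -2/(-5) = -2*(-1/5) = 2/5)
v(f) = 0
p(w) = 42/5 + w + 4*w**2 (p(w) = (w + 2/5) + (8 + 4*w**2) = (2/5 + w) + (8 + 4*w**2) = 42/5 + w + 4*w**2)
v(8)*(-438 + p(l(2, -2))) = 0*(-438 + (42/5 - 8 + 4*(-8)**2)) = 0*(-438 + (42/5 - 8 + 4*64)) = 0*(-438 + (42/5 - 8 + 256)) = 0*(-438 + 1282/5) = 0*(-908/5) = 0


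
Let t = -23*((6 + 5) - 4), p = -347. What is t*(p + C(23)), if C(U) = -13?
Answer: 57960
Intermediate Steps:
t = -161 (t = -23*(11 - 4) = -23*7 = -161)
t*(p + C(23)) = -161*(-347 - 13) = -161*(-360) = 57960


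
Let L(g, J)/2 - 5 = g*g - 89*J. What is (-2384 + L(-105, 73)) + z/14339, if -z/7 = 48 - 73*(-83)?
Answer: 95770449/14339 ≈ 6679.0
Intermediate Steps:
L(g, J) = 10 - 178*J + 2*g**2 (L(g, J) = 10 + 2*(g*g - 89*J) = 10 + 2*(g**2 - 89*J) = 10 + (-178*J + 2*g**2) = 10 - 178*J + 2*g**2)
z = -42749 (z = -7*(48 - 73*(-83)) = -7*(48 + 6059) = -7*6107 = -42749)
(-2384 + L(-105, 73)) + z/14339 = (-2384 + (10 - 178*73 + 2*(-105)**2)) - 42749/14339 = (-2384 + (10 - 12994 + 2*11025)) - 42749*1/14339 = (-2384 + (10 - 12994 + 22050)) - 42749/14339 = (-2384 + 9066) - 42749/14339 = 6682 - 42749/14339 = 95770449/14339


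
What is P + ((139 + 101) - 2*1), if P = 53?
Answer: 291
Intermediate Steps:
P + ((139 + 101) - 2*1) = 53 + ((139 + 101) - 2*1) = 53 + (240 - 2) = 53 + 238 = 291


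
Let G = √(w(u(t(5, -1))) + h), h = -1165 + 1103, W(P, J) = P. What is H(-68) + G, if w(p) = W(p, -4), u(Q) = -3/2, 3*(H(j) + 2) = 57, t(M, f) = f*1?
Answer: 17 + I*√254/2 ≈ 17.0 + 7.9687*I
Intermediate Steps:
t(M, f) = f
H(j) = 17 (H(j) = -2 + (⅓)*57 = -2 + 19 = 17)
u(Q) = -3/2 (u(Q) = -3*½ = -3/2)
w(p) = p
h = -62
G = I*√254/2 (G = √(-3/2 - 62) = √(-127/2) = I*√254/2 ≈ 7.9687*I)
H(-68) + G = 17 + I*√254/2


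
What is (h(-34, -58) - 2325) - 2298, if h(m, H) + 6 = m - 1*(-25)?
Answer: -4638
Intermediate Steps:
h(m, H) = 19 + m (h(m, H) = -6 + (m - 1*(-25)) = -6 + (m + 25) = -6 + (25 + m) = 19 + m)
(h(-34, -58) - 2325) - 2298 = ((19 - 34) - 2325) - 2298 = (-15 - 2325) - 2298 = -2340 - 2298 = -4638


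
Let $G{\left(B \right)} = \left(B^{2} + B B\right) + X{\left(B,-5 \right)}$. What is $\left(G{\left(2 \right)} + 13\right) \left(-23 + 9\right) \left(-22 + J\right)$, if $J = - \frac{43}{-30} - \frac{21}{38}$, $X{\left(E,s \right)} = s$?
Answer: $\frac{1348256}{285} \approx 4730.7$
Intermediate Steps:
$G{\left(B \right)} = -5 + 2 B^{2}$ ($G{\left(B \right)} = \left(B^{2} + B B\right) - 5 = \left(B^{2} + B^{2}\right) - 5 = 2 B^{2} - 5 = -5 + 2 B^{2}$)
$J = \frac{251}{285}$ ($J = \left(-43\right) \left(- \frac{1}{30}\right) - \frac{21}{38} = \frac{43}{30} - \frac{21}{38} = \frac{251}{285} \approx 0.8807$)
$\left(G{\left(2 \right)} + 13\right) \left(-23 + 9\right) \left(-22 + J\right) = \left(\left(-5 + 2 \cdot 2^{2}\right) + 13\right) \left(-23 + 9\right) \left(-22 + \frac{251}{285}\right) = \left(\left(-5 + 2 \cdot 4\right) + 13\right) \left(-14\right) \left(- \frac{6019}{285}\right) = \left(\left(-5 + 8\right) + 13\right) \left(-14\right) \left(- \frac{6019}{285}\right) = \left(3 + 13\right) \left(-14\right) \left(- \frac{6019}{285}\right) = 16 \left(-14\right) \left(- \frac{6019}{285}\right) = \left(-224\right) \left(- \frac{6019}{285}\right) = \frac{1348256}{285}$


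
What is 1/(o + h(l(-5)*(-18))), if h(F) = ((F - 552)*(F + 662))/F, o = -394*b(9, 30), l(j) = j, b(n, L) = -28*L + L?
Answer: 15/4729196 ≈ 3.1718e-6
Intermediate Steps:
b(n, L) = -27*L
o = 319140 (o = -(-10638)*30 = -394*(-810) = 319140)
h(F) = (-552 + F)*(662 + F)/F (h(F) = ((-552 + F)*(662 + F))/F = (-552 + F)*(662 + F)/F)
1/(o + h(l(-5)*(-18))) = 1/(319140 + (110 - 5*(-18) - 365424/((-5*(-18))))) = 1/(319140 + (110 + 90 - 365424/90)) = 1/(319140 + (110 + 90 - 365424*1/90)) = 1/(319140 + (110 + 90 - 60904/15)) = 1/(319140 - 57904/15) = 1/(4729196/15) = 15/4729196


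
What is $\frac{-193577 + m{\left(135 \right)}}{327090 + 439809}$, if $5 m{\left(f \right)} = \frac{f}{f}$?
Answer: $- \frac{322628}{1278165} \approx -0.25242$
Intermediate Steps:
$m{\left(f \right)} = \frac{1}{5}$ ($m{\left(f \right)} = \frac{f \frac{1}{f}}{5} = \frac{1}{5} \cdot 1 = \frac{1}{5}$)
$\frac{-193577 + m{\left(135 \right)}}{327090 + 439809} = \frac{-193577 + \frac{1}{5}}{327090 + 439809} = - \frac{967884}{5 \cdot 766899} = \left(- \frac{967884}{5}\right) \frac{1}{766899} = - \frac{322628}{1278165}$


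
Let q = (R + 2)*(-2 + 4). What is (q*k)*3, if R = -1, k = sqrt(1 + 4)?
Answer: 6*sqrt(5) ≈ 13.416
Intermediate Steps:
k = sqrt(5) ≈ 2.2361
q = 2 (q = (-1 + 2)*(-2 + 4) = 1*2 = 2)
(q*k)*3 = (2*sqrt(5))*3 = 6*sqrt(5)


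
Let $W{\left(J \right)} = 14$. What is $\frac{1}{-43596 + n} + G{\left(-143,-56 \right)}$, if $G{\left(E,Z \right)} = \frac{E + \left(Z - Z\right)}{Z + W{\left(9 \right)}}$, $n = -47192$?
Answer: $\frac{6491321}{1906548} \approx 3.4048$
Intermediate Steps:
$G{\left(E,Z \right)} = \frac{E}{14 + Z}$ ($G{\left(E,Z \right)} = \frac{E + \left(Z - Z\right)}{Z + 14} = \frac{E + 0}{14 + Z} = \frac{E}{14 + Z}$)
$\frac{1}{-43596 + n} + G{\left(-143,-56 \right)} = \frac{1}{-43596 - 47192} - \frac{143}{14 - 56} = \frac{1}{-90788} - \frac{143}{-42} = - \frac{1}{90788} - - \frac{143}{42} = - \frac{1}{90788} + \frac{143}{42} = \frac{6491321}{1906548}$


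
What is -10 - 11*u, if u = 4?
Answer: -54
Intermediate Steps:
-10 - 11*u = -10 - 11*4 = -10 - 44 = -54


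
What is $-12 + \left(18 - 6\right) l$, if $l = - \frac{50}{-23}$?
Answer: $\frac{324}{23} \approx 14.087$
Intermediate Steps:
$l = \frac{50}{23}$ ($l = \left(-50\right) \left(- \frac{1}{23}\right) = \frac{50}{23} \approx 2.1739$)
$-12 + \left(18 - 6\right) l = -12 + \left(18 - 6\right) \frac{50}{23} = -12 + 12 \cdot \frac{50}{23} = -12 + \frac{600}{23} = \frac{324}{23}$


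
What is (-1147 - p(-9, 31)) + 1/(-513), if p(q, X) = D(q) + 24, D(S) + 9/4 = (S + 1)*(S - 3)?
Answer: -2595271/2052 ≈ -1264.8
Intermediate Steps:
D(S) = -9/4 + (1 + S)*(-3 + S) (D(S) = -9/4 + (S + 1)*(S - 3) = -9/4 + (1 + S)*(-3 + S))
p(q, X) = 75/4 + q² - 2*q (p(q, X) = (-21/4 + q² - 2*q) + 24 = 75/4 + q² - 2*q)
(-1147 - p(-9, 31)) + 1/(-513) = (-1147 - (75/4 + (-9)² - 2*(-9))) + 1/(-513) = (-1147 - (75/4 + 81 + 18)) - 1/513 = (-1147 - 1*471/4) - 1/513 = (-1147 - 471/4) - 1/513 = -5059/4 - 1/513 = -2595271/2052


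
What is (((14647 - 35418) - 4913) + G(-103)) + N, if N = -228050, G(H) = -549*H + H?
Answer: -197290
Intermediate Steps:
G(H) = -548*H
(((14647 - 35418) - 4913) + G(-103)) + N = (((14647 - 35418) - 4913) - 548*(-103)) - 228050 = ((-20771 - 4913) + 56444) - 228050 = (-25684 + 56444) - 228050 = 30760 - 228050 = -197290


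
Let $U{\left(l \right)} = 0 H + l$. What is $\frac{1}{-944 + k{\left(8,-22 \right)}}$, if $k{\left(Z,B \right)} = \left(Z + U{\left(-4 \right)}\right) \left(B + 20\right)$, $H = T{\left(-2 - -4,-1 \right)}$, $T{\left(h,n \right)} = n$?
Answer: $- \frac{1}{952} \approx -0.0010504$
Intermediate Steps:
$H = -1$
$U{\left(l \right)} = l$ ($U{\left(l \right)} = 0 \left(-1\right) + l = 0 + l = l$)
$k{\left(Z,B \right)} = \left(-4 + Z\right) \left(20 + B\right)$ ($k{\left(Z,B \right)} = \left(Z - 4\right) \left(B + 20\right) = \left(-4 + Z\right) \left(20 + B\right)$)
$\frac{1}{-944 + k{\left(8,-22 \right)}} = \frac{1}{-944 - 8} = \frac{1}{-952} = - \frac{1}{952}$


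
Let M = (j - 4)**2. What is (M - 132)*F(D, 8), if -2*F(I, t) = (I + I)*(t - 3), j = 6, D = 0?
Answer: 0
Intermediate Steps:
M = 4 (M = (6 - 4)**2 = 2**2 = 4)
F(I, t) = -I*(-3 + t) (F(I, t) = -(I + I)*(t - 3)/2 = -2*I*(-3 + t)/2 = -I*(-3 + t))
(M - 132)*F(D, 8) = (4 - 132)*(0*(3 - 1*8)) = -0*(3 - 8) = -0*(-5) = -128*0 = 0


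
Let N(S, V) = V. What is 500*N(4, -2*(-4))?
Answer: 4000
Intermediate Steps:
500*N(4, -2*(-4)) = 500*(-2*(-4)) = 500*8 = 4000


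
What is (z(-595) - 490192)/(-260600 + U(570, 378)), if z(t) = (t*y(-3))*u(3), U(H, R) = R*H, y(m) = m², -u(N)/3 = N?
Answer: 441997/45140 ≈ 9.7917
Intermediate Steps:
u(N) = -3*N
U(H, R) = H*R
z(t) = -81*t (z(t) = (t*(-3)²)*(-3*3) = (t*9)*(-9) = (9*t)*(-9) = -81*t)
(z(-595) - 490192)/(-260600 + U(570, 378)) = (-81*(-595) - 490192)/(-260600 + 570*378) = (48195 - 490192)/(-260600 + 215460) = -441997/(-45140) = -441997*(-1/45140) = 441997/45140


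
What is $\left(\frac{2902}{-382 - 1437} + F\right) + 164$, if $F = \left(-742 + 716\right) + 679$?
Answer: $\frac{1483221}{1819} \approx 815.4$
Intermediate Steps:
$F = 653$ ($F = -26 + 679 = 653$)
$\left(\frac{2902}{-382 - 1437} + F\right) + 164 = \left(\frac{2902}{-382 - 1437} + 653\right) + 164 = \left(\frac{2902}{-1819} + 653\right) + 164 = \left(2902 \left(- \frac{1}{1819}\right) + 653\right) + 164 = \left(- \frac{2902}{1819} + 653\right) + 164 = \frac{1184905}{1819} + 164 = \frac{1483221}{1819}$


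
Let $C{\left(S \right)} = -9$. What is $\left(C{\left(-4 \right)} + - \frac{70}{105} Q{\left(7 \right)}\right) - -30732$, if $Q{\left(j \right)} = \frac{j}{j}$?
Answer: $\frac{92167}{3} \approx 30722.0$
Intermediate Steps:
$Q{\left(j \right)} = 1$
$\left(C{\left(-4 \right)} + - \frac{70}{105} Q{\left(7 \right)}\right) - -30732 = \left(-9 + - \frac{70}{105} \cdot 1\right) - -30732 = \left(-9 + \left(-70\right) \frac{1}{105} \cdot 1\right) + 30732 = \left(-9 - \frac{2}{3}\right) + 30732 = - \frac{29}{3} + 30732 = \frac{92167}{3}$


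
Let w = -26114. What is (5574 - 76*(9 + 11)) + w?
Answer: -22060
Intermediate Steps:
(5574 - 76*(9 + 11)) + w = (5574 - 76*(9 + 11)) - 26114 = (5574 - 76*20) - 26114 = (5574 - 1520) - 26114 = 4054 - 26114 = -22060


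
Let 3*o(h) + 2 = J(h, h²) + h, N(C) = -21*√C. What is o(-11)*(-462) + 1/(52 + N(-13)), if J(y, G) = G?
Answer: -10794164/649 + 21*I*√13/8437 ≈ -16632.0 + 0.0089743*I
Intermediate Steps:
o(h) = -⅔ + h/3 + h²/3 (o(h) = -⅔ + (h² + h)/3 = -⅔ + (h + h²)/3 = -⅔ + (h/3 + h²/3) = -⅔ + h/3 + h²/3)
o(-11)*(-462) + 1/(52 + N(-13)) = (-⅔ + (⅓)*(-11) + (⅓)*(-11)²)*(-462) + 1/(52 - 21*I*√13) = (-⅔ - 11/3 + (⅓)*121)*(-462) + 1/(52 - 21*I*√13) = (-⅔ - 11/3 + 121/3)*(-462) + 1/(52 - 21*I*√13) = 36*(-462) + 1/(52 - 21*I*√13) = -16632 + 1/(52 - 21*I*√13)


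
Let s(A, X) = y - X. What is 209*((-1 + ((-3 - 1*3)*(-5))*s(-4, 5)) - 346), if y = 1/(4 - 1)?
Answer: -101783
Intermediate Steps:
y = ⅓ (y = 1/3 = ⅓ ≈ 0.33333)
s(A, X) = ⅓ - X
209*((-1 + ((-3 - 1*3)*(-5))*s(-4, 5)) - 346) = 209*((-1 + ((-3 - 1*3)*(-5))*(⅓ - 1*5)) - 346) = 209*((-1 + ((-3 - 3)*(-5))*(⅓ - 5)) - 346) = 209*((-1 - 6*(-5)*(-14/3)) - 346) = 209*((-1 + 30*(-14/3)) - 346) = 209*((-1 - 140) - 346) = 209*(-141 - 346) = 209*(-487) = -101783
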